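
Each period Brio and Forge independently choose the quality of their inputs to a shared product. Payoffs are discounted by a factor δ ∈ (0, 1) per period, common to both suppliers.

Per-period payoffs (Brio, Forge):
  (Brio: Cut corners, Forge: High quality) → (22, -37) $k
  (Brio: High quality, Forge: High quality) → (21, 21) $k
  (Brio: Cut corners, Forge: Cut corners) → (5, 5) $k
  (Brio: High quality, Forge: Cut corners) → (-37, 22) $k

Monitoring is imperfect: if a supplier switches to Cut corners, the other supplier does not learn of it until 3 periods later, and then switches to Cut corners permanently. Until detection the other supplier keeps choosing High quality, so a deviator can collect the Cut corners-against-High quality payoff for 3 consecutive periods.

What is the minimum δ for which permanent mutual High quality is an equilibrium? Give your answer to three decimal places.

0.389

A deviator earns 22 for 3 periods, then 5 forever; cooperating earns 21 forever. Multiplying the IC by (1−δ):
21 ≥ 22(1−δ^3) + 5δ^3, so 17·δ^3 ≥ 1 and δ^3 ≥ 1/17.
δ ≥ (1/17)^(1/3) ≈ 0.389.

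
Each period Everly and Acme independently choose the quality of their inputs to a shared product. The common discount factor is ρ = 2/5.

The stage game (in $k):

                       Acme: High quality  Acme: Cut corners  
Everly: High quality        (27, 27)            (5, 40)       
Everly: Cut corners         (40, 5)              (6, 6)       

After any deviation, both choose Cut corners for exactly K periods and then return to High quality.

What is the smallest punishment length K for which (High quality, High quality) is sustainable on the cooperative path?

IC: ρ(1−ρ^K)/(1−ρ) ≥ (40−27)/(27−6) = 13/21.
With ρ = 2/5: need 1 − ρ^K ≥ 13/21·(1−2/5)/(2/5), i.e. ρ^K ≤ 0.0714.
Since (2/5)^2 = 0.1600 and (2/5)^3 = 0.0640, the smallest such K is 3.

3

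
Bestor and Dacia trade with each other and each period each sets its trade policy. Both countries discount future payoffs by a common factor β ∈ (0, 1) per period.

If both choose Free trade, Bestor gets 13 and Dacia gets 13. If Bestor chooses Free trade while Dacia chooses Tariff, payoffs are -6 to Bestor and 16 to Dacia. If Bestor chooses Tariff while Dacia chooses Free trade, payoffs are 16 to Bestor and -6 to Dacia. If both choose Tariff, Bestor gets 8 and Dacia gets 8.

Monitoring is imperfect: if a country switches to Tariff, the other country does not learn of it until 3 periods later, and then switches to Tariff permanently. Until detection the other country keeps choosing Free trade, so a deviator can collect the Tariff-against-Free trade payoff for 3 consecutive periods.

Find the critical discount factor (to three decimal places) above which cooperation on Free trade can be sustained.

0.721

A deviator earns 16 for 3 periods, then 8 forever; cooperating earns 13 forever. Multiplying the IC by (1−β):
13 ≥ 16(1−β^3) + 8β^3, so 8·β^3 ≥ 3 and β^3 ≥ 3/8.
β ≥ (3/8)^(1/3) ≈ 0.721.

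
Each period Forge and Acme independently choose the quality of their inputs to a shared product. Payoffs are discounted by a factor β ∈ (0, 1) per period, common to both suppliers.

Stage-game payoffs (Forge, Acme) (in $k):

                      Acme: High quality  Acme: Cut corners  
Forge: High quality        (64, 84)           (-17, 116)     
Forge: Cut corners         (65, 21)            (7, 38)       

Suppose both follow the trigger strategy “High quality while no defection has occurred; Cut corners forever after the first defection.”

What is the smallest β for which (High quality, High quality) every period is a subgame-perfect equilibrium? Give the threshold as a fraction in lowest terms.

16/39

Forge's threshold: (65−64)/(65−7) = 1/58.
Acme's threshold: (116−84)/(116−38) = 16/39.
1/58 < 16/39, so Acme binds and β* = 16/39.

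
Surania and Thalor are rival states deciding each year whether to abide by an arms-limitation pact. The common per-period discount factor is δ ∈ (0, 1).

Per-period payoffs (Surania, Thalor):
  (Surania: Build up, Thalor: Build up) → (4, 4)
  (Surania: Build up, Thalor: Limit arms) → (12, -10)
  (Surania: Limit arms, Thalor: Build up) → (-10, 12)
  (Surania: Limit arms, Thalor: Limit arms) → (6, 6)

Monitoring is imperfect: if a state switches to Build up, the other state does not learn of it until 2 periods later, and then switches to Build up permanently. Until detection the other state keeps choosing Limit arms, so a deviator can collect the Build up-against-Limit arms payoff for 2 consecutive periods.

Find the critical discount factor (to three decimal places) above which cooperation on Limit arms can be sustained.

0.866

A deviator earns 12 for 2 periods, then 4 forever; cooperating earns 6 forever. Multiplying the IC by (1−δ):
6 ≥ 12(1−δ^2) + 4δ^2, so 8·δ^2 ≥ 6 and δ^2 ≥ 3/4.
δ ≥ (3/4)^(1/2) ≈ 0.866.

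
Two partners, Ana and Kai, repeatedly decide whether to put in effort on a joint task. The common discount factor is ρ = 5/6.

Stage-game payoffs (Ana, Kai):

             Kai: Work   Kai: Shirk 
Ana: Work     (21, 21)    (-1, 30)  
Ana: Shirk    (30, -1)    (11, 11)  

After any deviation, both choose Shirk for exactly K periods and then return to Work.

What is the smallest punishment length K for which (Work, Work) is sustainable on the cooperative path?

2

No profitable deviation requires (21−11)(ρ+…+ρ^K) ≥ 30−21, i.e. ρ+…+ρ^K ≥ 9/10 ≈ 0.9000.
With ρ = 5/6, the partial sums are K=1: 0.8333, K=2: 1.5278.
K = 2 is the first length at which the sum reaches 0.9000.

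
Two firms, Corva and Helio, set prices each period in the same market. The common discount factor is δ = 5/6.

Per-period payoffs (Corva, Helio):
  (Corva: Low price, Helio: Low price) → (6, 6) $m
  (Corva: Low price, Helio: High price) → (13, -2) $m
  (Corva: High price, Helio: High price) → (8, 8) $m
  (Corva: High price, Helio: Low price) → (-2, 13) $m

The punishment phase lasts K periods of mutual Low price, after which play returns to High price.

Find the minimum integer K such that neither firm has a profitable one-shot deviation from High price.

4

IC: δ(1−δ^K)/(1−δ) ≥ (13−8)/(8−6) = 5/2.
With δ = 5/6: need 1 − δ^K ≥ 5/2·(1−5/6)/(5/6), i.e. δ^K ≤ 0.5000.
Since (5/6)^3 = 0.5787 and (5/6)^4 = 0.4823, the smallest such K is 4.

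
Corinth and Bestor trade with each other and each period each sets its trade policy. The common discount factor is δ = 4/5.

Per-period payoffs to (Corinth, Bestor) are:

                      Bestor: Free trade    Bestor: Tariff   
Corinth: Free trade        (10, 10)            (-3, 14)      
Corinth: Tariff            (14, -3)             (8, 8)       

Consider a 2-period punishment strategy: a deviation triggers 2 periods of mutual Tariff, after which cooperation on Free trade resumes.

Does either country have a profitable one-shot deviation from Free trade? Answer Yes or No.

Comparing payoff streams over the 3 periods until play realigns: cooperate → 10(1+δ+…+δ^2); deviate → 14 + 8(δ+…+δ^2).
Cooperation is sustained iff (10−8)(δ+…+δ^2) ≥ 14−10.
δ+…+δ^2 = 4/5·(1−(4/5)^2)/(1−4/5) = 1.4400, and (14−10)/(10−8) = 2.0000.
1.4400 < 2.0000, so cooperation is not sustainable.

Yes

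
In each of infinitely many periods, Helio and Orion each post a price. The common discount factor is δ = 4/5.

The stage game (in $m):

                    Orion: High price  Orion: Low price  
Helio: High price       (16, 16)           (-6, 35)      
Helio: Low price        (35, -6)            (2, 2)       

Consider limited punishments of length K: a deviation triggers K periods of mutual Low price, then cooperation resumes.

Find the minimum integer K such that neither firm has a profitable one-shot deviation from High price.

2

IC: δ(1−δ^K)/(1−δ) ≥ (35−16)/(16−2) = 19/14.
With δ = 4/5: need 1 − δ^K ≥ 19/14·(1−4/5)/(4/5), i.e. δ^K ≤ 0.6607.
Since (4/5)^1 = 0.8000 and (4/5)^2 = 0.6400, the smallest such K is 2.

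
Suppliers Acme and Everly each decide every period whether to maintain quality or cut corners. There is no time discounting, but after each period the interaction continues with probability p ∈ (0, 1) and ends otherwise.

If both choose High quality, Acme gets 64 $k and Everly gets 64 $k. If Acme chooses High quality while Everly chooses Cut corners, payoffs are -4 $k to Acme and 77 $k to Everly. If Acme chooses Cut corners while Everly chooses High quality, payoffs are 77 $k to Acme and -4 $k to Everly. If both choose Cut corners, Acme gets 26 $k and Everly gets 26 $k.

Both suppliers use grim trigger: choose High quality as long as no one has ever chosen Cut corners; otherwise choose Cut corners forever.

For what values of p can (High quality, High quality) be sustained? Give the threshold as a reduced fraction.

13/51

Expected cooperation value is 64 + p·64 + p²·64 + … = 64/(1−p); deviation gives 77 + p·26/(1−p).
64 ≥ 77(1−p) + 26p ⇒ 51p ≥ 13 ⇒ p ≥ 13/51.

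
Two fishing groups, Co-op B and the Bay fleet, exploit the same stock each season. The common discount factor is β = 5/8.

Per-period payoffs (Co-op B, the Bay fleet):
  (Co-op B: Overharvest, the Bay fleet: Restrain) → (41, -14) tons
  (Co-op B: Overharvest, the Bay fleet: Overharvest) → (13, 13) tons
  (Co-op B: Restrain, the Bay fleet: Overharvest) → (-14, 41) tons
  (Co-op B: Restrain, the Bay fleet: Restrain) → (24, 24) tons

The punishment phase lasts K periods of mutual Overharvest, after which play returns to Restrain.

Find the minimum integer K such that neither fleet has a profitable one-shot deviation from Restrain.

6

IC: β(1−β^K)/(1−β) ≥ (41−24)/(24−13) = 17/11.
With β = 5/8: need 1 − β^K ≥ 17/11·(1−5/8)/(5/8), i.e. β^K ≤ 0.0727.
Since (5/8)^5 = 0.0954 and (5/8)^6 = 0.0596, the smallest such K is 6.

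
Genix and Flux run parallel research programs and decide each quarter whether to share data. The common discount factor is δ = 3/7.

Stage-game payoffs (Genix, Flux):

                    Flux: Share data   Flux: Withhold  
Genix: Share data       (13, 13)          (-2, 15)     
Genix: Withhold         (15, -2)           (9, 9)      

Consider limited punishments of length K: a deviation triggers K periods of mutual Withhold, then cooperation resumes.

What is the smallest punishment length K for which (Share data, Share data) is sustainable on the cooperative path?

Need Σ_{k=1}^{K} δ^k ≥ (15−13)/(13−9) = 0.5000 at δ = 3/7.
At K = 1 the sum is 0.4286 < 0.5000; at K = 2 it is 0.6122 ≥ 0.5000.
So the minimum punishment length is K = 2.

2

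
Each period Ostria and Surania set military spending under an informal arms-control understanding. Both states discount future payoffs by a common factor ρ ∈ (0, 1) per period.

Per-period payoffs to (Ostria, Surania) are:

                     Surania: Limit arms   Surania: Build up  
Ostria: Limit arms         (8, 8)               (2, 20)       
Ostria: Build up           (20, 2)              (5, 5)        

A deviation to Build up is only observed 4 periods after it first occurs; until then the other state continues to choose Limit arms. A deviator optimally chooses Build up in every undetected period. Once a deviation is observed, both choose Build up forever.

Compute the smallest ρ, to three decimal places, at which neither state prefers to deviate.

0.946

A deviator earns 20 for 4 periods, then 5 forever; cooperating earns 8 forever. Multiplying the IC by (1−ρ):
8 ≥ 20(1−ρ^4) + 5ρ^4, so 15·ρ^4 ≥ 12 and ρ^4 ≥ 4/5.
ρ ≥ (4/5)^(1/4) ≈ 0.946.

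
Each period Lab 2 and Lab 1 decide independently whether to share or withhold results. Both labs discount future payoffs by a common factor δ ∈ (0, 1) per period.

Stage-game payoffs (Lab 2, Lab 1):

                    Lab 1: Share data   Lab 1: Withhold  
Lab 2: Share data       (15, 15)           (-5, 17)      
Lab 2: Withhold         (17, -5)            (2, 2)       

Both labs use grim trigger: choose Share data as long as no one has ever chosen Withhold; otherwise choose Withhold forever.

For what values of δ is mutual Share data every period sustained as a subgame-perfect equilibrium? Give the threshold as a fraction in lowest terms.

2/15

Under grim trigger the critical discount factor is (T−C)/(T−P) with T = 17, C = 15, P = 2.
δ* = (17−15)/(17−2) = 2/15.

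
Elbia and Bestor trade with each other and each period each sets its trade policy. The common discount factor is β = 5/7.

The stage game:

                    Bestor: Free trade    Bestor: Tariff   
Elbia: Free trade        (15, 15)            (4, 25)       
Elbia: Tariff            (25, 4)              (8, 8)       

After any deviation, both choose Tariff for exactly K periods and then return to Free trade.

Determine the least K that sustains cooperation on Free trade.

3

IC: β(1−β^K)/(1−β) ≥ (25−15)/(15−8) = 10/7.
With β = 5/7: need 1 − β^K ≥ 10/7·(1−5/7)/(5/7), i.e. β^K ≤ 0.4286.
Since (5/7)^2 = 0.5102 and (5/7)^3 = 0.3644, the smallest such K is 3.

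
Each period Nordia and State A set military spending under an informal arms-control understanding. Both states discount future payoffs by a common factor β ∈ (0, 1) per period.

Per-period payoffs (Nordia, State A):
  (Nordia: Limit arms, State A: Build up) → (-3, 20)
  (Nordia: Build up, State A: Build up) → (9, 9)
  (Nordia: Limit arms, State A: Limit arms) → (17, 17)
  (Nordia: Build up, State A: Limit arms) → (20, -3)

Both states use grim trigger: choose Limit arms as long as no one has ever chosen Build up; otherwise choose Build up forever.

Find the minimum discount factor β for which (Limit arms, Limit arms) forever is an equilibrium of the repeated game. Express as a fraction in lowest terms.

3/11

17/(1−β) ≥ 20 + 9β/(1−β)
17 ≥ 20 − 11β
β ≥ 3/11.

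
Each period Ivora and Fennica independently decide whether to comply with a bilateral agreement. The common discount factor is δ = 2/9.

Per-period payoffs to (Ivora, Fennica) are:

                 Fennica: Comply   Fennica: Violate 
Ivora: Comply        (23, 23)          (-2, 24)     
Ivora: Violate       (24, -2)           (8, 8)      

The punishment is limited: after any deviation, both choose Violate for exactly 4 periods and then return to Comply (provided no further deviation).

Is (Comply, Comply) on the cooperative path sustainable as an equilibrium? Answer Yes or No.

IC: δ+…+δ^4 ≥ (24−23)/(23−8) = 1/15.
At δ = 2/9: partial sum = 0.2850 ≥ 0.0667. Cooperation sustainable.

Yes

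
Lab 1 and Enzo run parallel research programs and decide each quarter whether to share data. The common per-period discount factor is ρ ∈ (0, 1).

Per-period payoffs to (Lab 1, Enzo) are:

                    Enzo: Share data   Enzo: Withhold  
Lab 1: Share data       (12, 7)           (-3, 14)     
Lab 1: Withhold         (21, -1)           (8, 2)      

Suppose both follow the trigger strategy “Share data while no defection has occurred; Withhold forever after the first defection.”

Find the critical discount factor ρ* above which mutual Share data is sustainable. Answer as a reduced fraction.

Lab 1: cooperation gives 12 each period; deviation gives 21 once then 8 forever.
  12/(1−ρ) ≥ 21 + 8ρ/(1−ρ) ⇒ ρ ≥ 9/13.
Enzo: cooperation gives 7 each period; deviation gives 14 once then 2 forever.
  ρ ≥ 7/12.
Both must hold, so the binding constraint is Lab 1's: ρ ≥ 9/13.

9/13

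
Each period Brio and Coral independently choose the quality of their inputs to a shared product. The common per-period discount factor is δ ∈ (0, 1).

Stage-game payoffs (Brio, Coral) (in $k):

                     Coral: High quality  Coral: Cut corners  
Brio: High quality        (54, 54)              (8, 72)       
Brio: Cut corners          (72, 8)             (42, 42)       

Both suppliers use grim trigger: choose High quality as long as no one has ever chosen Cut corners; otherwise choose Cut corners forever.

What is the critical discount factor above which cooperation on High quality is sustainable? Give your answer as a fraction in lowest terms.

3/5

Cooperation forever yields 54 each period: 54/(1−δ).
Deviating yields 72 once, then 42 forever: 72 + 42δ/(1−δ).
No profitable deviation requires 54/(1−δ) ≥ 72 + 42δ/(1−δ).
Multiplying by (1−δ): 54 ≥ 72(1−δ) + 42δ = 72 − 30δ.
So 30δ ≥ 18, i.e. δ ≥ 18/30 = 3/5.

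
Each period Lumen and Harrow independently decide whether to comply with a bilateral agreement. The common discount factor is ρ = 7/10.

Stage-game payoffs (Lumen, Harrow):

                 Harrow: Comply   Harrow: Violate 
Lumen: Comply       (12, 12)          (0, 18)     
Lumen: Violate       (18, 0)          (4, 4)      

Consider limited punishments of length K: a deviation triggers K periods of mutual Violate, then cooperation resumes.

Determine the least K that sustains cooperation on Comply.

2

Need Σ_{k=1}^{K} ρ^k ≥ (18−12)/(12−4) = 0.7500 at ρ = 7/10.
At K = 1 the sum is 0.7000 < 0.7500; at K = 2 it is 1.1900 ≥ 0.7500.
So the minimum punishment length is K = 2.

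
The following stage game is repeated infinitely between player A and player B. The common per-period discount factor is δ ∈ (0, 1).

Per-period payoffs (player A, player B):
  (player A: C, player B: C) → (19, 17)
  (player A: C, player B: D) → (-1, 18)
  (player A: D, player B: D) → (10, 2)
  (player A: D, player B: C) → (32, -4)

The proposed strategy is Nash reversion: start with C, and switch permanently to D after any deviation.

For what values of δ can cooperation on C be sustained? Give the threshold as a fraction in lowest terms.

13/22

player A's threshold: (32−19)/(32−10) = 13/22.
player B's threshold: (18−17)/(18−2) = 1/16.
13/22 > 1/16, so player A binds and δ* = 13/22.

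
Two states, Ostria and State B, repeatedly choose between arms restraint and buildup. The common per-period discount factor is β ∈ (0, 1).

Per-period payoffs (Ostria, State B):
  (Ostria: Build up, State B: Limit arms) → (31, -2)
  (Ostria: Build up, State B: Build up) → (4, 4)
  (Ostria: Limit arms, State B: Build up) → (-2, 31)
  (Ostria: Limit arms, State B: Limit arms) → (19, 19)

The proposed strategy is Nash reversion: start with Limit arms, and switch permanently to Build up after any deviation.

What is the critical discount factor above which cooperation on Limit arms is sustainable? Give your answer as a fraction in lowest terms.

4/9

Cooperation forever yields 19 each period: 19/(1−β).
Deviating yields 31 once, then 4 forever: 31 + 4β/(1−β).
No profitable deviation requires 19/(1−β) ≥ 31 + 4β/(1−β).
Multiplying by (1−β): 19 ≥ 31(1−β) + 4β = 31 − 27β.
So 27β ≥ 12, i.e. β ≥ 12/27 = 4/9.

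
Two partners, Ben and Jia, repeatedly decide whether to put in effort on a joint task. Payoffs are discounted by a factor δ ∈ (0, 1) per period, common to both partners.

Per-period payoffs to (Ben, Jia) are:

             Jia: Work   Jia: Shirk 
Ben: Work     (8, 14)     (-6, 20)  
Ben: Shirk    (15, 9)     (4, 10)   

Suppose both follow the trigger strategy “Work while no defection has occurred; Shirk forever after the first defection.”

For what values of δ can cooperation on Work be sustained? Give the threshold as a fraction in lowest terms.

7/11

For Ben: deviation gain 15−8 = 7, per-period punishment loss 8−4 = 4. IC gives δ ≥ 7/11.
For Jia: gain 6, loss 4 per period, so δ ≥ 6/10 = 3/5.
The tighter constraint is Ben's, so cooperation needs δ ≥ 7/11.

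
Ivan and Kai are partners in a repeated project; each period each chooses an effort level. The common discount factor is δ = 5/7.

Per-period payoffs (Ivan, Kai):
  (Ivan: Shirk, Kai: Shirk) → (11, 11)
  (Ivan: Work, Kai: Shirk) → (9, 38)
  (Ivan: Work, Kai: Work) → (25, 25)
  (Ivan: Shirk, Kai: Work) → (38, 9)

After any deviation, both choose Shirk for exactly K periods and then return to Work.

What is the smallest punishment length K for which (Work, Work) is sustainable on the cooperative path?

No profitable deviation requires (25−11)(δ+…+δ^K) ≥ 38−25, i.e. δ+…+δ^K ≥ 13/14 ≈ 0.9286.
With δ = 5/7, the partial sums are K=1: 0.7143, K=2: 1.2245.
K = 2 is the first length at which the sum reaches 0.9286.

2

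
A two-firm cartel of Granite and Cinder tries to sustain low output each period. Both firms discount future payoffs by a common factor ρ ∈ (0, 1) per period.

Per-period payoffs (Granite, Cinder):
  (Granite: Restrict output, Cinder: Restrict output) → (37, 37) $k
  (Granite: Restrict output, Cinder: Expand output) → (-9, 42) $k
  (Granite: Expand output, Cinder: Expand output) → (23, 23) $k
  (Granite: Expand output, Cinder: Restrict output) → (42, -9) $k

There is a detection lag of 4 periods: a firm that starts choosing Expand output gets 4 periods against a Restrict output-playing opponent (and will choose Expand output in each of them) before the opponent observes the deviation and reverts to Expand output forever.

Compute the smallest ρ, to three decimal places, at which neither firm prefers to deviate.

0.716

A deviator earns 42 for 4 periods, then 23 forever; cooperating earns 37 forever. Multiplying the IC by (1−ρ):
37 ≥ 42(1−ρ^4) + 23ρ^4, so 19·ρ^4 ≥ 5 and ρ^4 ≥ 5/19.
ρ ≥ (5/19)^(1/4) ≈ 0.716.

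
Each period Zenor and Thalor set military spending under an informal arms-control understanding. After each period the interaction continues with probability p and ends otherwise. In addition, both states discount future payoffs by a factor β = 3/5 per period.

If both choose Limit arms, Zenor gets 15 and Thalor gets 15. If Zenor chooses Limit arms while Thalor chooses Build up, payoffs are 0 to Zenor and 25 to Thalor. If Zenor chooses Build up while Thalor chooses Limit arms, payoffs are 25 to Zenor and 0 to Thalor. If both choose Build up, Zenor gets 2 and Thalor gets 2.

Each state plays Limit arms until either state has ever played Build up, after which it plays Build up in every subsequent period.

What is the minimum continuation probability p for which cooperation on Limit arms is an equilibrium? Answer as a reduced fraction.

50/69

Expected continuation weight on next period's payoff is β·p = 3/5·p, which plays the role of the discount factor.
Cooperation requires 3/5·p ≥ (25−15)/(25−2) = 10/23, hence p ≥ 50/69.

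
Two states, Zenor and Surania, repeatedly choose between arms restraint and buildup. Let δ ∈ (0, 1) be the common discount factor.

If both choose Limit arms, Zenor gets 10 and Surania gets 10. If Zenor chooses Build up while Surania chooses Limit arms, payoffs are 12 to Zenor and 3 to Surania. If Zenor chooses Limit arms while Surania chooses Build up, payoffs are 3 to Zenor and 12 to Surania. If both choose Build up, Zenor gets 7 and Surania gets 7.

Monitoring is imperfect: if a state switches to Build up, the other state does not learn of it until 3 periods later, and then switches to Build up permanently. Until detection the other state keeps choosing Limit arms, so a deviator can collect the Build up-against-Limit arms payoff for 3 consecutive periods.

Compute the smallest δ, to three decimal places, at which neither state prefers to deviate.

0.737

Deviating for the 3 undetected periods gains 12−10 = 2 per period over cooperation, then loses 10−7 = 3 per period forever once punishment starts.
Gain: 2(1 + δ + … + δ^2); loss: 3·δ^3/(1−δ).
No profitable deviation ⇔ 2(1−δ^3) ≤ 3·δ^3, i.e. δ^3 ≥ 2/(2+3) = 2/5.
Hence δ ≥ (2/5)^(1/3) ≈ 0.737.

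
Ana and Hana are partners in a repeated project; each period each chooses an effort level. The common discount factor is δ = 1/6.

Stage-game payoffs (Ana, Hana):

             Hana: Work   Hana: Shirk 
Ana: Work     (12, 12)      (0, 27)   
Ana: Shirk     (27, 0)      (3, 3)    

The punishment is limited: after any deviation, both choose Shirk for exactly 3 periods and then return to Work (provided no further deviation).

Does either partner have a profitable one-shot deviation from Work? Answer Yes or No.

Comparing payoff streams over the 4 periods until play realigns: cooperate → 12(1+δ+…+δ^3); deviate → 27 + 3(δ+…+δ^3).
Cooperation is sustained iff (12−3)(δ+…+δ^3) ≥ 27−12.
δ+…+δ^3 = 1/6·(1−(1/6)^3)/(1−1/6) = 0.1991, and (27−12)/(12−3) = 1.6667.
0.1991 < 1.6667, so cooperation is not sustainable.

Yes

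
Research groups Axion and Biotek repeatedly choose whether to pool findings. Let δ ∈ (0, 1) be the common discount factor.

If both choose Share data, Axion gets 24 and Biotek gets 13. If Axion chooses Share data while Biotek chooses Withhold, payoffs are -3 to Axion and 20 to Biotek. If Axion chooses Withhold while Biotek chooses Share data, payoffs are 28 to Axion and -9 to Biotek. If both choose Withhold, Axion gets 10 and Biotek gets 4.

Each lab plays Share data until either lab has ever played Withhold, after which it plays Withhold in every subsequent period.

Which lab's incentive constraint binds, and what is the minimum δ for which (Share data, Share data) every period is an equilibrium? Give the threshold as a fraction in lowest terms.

Biotek; δ ≥ 7/16

Axion's threshold: (28−24)/(28−10) = 2/9.
Biotek's threshold: (20−13)/(20−4) = 7/16.
2/9 < 7/16, so Biotek binds and δ* = 7/16.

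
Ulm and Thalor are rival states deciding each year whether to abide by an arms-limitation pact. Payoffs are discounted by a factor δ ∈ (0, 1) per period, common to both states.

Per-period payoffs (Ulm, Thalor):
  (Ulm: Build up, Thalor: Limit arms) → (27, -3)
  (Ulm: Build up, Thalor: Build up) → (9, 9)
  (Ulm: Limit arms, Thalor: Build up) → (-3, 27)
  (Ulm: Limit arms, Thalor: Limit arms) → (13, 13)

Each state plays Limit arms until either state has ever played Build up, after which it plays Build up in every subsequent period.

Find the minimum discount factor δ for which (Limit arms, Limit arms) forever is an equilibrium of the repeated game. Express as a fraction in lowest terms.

Under grim trigger the critical discount factor is (T−C)/(T−P) with T = 27, C = 13, P = 9.
δ* = (27−13)/(27−9) = 14/18 = 7/9.

7/9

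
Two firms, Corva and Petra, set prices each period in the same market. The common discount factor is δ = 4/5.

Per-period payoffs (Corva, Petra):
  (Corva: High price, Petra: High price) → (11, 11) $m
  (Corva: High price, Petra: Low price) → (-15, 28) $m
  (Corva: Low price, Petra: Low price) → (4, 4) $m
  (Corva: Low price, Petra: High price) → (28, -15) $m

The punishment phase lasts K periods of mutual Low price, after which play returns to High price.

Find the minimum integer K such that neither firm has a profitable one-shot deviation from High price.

5

IC: δ(1−δ^K)/(1−δ) ≥ (28−11)/(11−4) = 17/7.
With δ = 4/5: need 1 − δ^K ≥ 17/7·(1−4/5)/(4/5), i.e. δ^K ≤ 0.3929.
Since (4/5)^4 = 0.4096 and (4/5)^5 = 0.3277, the smallest such K is 5.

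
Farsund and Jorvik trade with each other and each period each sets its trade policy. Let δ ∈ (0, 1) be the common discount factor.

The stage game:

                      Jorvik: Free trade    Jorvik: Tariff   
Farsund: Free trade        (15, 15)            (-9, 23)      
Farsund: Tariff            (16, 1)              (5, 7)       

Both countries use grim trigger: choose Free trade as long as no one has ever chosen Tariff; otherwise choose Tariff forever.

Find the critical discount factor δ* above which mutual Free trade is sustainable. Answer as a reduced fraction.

1/2

Farsund's threshold: (16−15)/(16−5) = 1/11.
Jorvik's threshold: (23−15)/(23−7) = 1/2.
1/11 < 1/2, so Jorvik binds and δ* = 1/2.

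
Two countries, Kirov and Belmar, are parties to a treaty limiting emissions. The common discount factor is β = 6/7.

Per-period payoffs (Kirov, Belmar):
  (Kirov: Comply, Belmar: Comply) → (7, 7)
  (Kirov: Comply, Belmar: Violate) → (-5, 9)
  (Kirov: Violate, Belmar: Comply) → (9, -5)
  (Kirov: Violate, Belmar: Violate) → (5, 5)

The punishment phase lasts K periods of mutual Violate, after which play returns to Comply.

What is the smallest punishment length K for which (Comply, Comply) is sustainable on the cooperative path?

2

IC: β(1−β^K)/(1−β) ≥ (9−7)/(7−5) = 1.
With β = 6/7: need 1 − β^K ≥ 1·(1−6/7)/(6/7), i.e. β^K ≤ 0.8333.
Since (6/7)^1 = 0.8571 and (6/7)^2 = 0.7347, the smallest such K is 2.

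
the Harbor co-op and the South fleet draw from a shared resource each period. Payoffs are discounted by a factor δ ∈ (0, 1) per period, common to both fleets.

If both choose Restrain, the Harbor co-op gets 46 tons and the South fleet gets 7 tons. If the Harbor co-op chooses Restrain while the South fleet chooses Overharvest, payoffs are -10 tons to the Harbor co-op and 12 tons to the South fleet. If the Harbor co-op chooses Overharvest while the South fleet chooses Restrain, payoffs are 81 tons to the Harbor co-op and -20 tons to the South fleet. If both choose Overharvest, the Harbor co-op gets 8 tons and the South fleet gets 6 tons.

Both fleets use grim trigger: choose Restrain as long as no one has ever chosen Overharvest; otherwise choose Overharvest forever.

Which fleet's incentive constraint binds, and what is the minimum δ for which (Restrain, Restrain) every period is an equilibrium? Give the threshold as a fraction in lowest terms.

the Harbor co-op's threshold: (81−46)/(81−8) = 35/73.
the South fleet's threshold: (12−7)/(12−6) = 5/6.
35/73 < 5/6, so the South fleet binds and δ* = 5/6.

the South fleet; δ ≥ 5/6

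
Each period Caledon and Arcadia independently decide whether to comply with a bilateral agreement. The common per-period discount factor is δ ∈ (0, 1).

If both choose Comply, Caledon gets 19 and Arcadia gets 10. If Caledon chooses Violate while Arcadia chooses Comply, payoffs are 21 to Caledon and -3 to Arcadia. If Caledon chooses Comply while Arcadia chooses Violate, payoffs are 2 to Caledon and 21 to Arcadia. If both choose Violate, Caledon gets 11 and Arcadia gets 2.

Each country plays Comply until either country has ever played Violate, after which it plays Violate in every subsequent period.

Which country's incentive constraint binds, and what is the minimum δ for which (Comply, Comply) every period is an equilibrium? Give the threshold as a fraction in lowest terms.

For Caledon: deviation gain 21−19 = 2, per-period punishment loss 19−11 = 8. IC gives δ ≥ 2/10 = 1/5.
For Arcadia: gain 11, loss 8 per period, so δ ≥ 11/19.
The tighter constraint is Arcadia's, so cooperation needs δ ≥ 11/19.

Arcadia; δ ≥ 11/19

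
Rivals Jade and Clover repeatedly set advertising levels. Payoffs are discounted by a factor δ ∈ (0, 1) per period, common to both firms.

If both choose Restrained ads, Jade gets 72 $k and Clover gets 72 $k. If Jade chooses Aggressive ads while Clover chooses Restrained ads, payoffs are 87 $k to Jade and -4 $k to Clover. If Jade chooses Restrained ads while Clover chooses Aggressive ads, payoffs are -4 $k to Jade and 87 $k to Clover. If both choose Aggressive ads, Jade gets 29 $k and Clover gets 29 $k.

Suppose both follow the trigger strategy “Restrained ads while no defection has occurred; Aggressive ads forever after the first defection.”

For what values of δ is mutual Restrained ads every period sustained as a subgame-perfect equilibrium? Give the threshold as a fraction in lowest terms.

One-period gain from deviating is 87 − 72 = 15. The loss is 72 − 29 = 43 in every subsequent period, with present value 43·δ/(1−δ).
Deviation is unprofitable when 43·δ/(1−δ) ≥ 15, i.e. δ/(1−δ) ≥ 15/43.
Equivalently δ ≥ 15/(15+43) = 15/58.

15/58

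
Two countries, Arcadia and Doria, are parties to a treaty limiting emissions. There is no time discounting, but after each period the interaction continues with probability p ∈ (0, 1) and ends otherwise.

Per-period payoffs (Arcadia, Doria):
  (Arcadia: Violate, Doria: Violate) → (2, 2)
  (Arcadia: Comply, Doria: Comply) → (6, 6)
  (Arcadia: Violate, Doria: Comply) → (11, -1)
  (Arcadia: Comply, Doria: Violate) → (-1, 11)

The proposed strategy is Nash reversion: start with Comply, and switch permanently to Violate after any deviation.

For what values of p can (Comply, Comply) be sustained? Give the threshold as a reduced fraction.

5/9

Expected cooperation value is 6 + p·6 + p²·6 + … = 6/(1−p); deviation gives 11 + p·2/(1−p).
6 ≥ 11(1−p) + 2p ⇒ 9p ≥ 5 ⇒ p ≥ 5/9.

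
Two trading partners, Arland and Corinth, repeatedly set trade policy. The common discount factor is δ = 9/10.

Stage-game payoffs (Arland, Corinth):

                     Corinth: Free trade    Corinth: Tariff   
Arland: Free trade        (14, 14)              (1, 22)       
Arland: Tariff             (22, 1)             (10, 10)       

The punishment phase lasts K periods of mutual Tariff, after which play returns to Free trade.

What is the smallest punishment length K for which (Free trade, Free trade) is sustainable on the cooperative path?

IC: δ(1−δ^K)/(1−δ) ≥ (22−14)/(14−10) = 2.
With δ = 9/10: need 1 − δ^K ≥ 2·(1−9/10)/(9/10), i.e. δ^K ≤ 0.7778.
Since (9/10)^2 = 0.8100 and (9/10)^3 = 0.7290, the smallest such K is 3.

3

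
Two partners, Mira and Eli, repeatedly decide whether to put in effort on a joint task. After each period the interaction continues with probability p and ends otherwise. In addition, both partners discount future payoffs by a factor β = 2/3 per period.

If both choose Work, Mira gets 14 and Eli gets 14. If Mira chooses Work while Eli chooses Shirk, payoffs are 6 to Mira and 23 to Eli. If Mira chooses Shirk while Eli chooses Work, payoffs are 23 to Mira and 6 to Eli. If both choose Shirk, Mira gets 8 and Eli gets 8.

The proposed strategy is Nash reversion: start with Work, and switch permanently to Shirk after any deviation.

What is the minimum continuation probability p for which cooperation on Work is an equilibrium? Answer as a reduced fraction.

Expected continuation weight on next period's payoff is β·p = 2/3·p, which plays the role of the discount factor.
Cooperation requires 2/3·p ≥ (23−14)/(23−8) = 3/5, hence p ≥ 9/10.

9/10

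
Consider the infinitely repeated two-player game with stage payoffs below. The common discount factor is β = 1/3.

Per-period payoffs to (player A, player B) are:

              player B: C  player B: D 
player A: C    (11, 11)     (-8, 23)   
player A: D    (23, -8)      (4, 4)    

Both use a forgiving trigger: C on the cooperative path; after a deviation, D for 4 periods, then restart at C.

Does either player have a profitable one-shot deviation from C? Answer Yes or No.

A one-shot deviation gives 23 now, then 4 for 4 periods, then back to 11.
Gain from deviating: (23−11) today; loss: (11−4) in each of the next 4 periods.
No-deviation condition: (11−4)(β+…+β^4) ≥ 23−11, i.e. β+…+β^4 ≥ 12/7.
At β = 1/3: β+…+β^4 = 0.4938 < 1.7143.
So cooperation is not sustainable.

Yes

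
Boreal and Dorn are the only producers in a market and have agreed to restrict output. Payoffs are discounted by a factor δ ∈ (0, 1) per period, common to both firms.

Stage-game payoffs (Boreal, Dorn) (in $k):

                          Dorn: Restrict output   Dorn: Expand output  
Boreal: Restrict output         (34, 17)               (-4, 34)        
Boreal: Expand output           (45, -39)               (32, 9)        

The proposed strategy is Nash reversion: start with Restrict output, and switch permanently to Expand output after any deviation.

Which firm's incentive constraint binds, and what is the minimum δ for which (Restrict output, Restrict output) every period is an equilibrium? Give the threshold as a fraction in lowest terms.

Boreal; δ ≥ 11/13

For Boreal: deviation gain 45−34 = 11, per-period punishment loss 34−32 = 2. IC gives δ ≥ 11/13.
For Dorn: gain 17, loss 8 per period, so δ ≥ 17/25.
The tighter constraint is Boreal's, so cooperation needs δ ≥ 11/13.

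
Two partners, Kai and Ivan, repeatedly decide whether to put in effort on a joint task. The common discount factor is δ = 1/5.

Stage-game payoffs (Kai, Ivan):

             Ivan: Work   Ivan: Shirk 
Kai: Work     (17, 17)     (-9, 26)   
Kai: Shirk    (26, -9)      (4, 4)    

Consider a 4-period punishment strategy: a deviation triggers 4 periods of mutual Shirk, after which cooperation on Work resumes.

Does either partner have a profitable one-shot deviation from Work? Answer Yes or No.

Yes

Comparing payoff streams over the 5 periods until play realigns: cooperate → 17(1+δ+…+δ^4); deviate → 26 + 4(δ+…+δ^4).
Cooperation is sustained iff (17−4)(δ+…+δ^4) ≥ 26−17.
δ+…+δ^4 = 1/5·(1−(1/5)^4)/(1−1/5) = 0.2496, and (26−17)/(17−4) = 0.6923.
0.2496 < 0.6923, so cooperation is not sustainable.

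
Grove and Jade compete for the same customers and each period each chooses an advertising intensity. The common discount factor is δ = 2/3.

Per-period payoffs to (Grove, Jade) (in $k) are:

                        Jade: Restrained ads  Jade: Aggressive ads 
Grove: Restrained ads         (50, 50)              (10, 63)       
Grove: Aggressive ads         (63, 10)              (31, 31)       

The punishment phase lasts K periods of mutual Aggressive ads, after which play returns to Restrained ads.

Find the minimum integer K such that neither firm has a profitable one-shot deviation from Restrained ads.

2

No profitable deviation requires (50−31)(δ+…+δ^K) ≥ 63−50, i.e. δ+…+δ^K ≥ 13/19 ≈ 0.6842.
With δ = 2/3, the partial sums are K=1: 0.6667, K=2: 1.1111.
K = 2 is the first length at which the sum reaches 0.6842.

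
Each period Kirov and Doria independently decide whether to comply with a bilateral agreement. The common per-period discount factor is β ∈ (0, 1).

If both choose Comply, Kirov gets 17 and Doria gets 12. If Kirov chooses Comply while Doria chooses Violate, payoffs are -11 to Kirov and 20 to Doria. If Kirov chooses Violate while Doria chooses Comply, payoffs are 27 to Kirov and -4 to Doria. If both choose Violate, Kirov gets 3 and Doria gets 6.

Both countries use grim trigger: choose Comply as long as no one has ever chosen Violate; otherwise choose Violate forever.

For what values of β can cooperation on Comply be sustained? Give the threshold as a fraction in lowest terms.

Kirov: cooperation gives 17 each period; deviation gives 27 once then 3 forever.
  17/(1−β) ≥ 27 + 3β/(1−β) ⇒ β ≥ 10/24 = 5/12.
Doria: cooperation gives 12 each period; deviation gives 20 once then 6 forever.
  β ≥ 8/14 = 4/7.
Both must hold, so the binding constraint is Doria's: β ≥ 4/7.

4/7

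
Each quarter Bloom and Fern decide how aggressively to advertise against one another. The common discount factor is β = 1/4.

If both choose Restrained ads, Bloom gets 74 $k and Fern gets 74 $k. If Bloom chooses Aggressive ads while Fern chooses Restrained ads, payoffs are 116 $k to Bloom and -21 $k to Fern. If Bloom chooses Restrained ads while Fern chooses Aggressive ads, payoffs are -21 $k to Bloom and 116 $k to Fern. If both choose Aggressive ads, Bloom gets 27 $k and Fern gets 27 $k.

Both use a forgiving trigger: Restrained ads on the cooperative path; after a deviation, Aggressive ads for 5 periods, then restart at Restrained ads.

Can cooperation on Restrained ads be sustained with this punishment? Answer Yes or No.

No

A one-shot deviation gives 116 now, then 27 for 5 periods, then back to 74.
Gain from deviating: (116−74) today; loss: (74−27) in each of the next 5 periods.
No-deviation condition: (74−27)(β+…+β^5) ≥ 116−74, i.e. β+…+β^5 ≥ 42/47.
At β = 1/4: β+…+β^5 = 0.3330 < 0.8936.
So cooperation is not sustainable.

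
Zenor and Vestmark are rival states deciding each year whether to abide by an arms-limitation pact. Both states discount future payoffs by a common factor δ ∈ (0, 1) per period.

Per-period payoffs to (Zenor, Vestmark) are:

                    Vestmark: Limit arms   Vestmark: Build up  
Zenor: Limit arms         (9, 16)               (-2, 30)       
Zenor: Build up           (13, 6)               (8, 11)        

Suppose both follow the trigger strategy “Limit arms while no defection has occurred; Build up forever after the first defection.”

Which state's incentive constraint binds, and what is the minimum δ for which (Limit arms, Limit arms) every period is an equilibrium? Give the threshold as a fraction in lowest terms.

Zenor's threshold: (13−9)/(13−8) = 4/5.
Vestmark's threshold: (30−16)/(30−11) = 14/19.
4/5 > 14/19, so Zenor binds and δ* = 4/5.

Zenor; δ ≥ 4/5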